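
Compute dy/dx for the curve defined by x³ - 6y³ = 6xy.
Take d/dx of both sides. Since y is implicitly a function of x, the chain rule attaches a y' = dy/dx factor whenever we differentiate through y.

Set F(x, y) = (left side) − (right side), so the curve is F = 0. Differentiating each term of F:
  d/dx[x^3] = 3x^2
  d/dx[-6xy] = -6x·y' - 6y
  d/dx[-6y^3] = -18y^2·y'

Collecting, the y'-free part is the partial derivative in x and the y' coefficient is the partial derivative in y:
  ∂F/∂x = 3x^2 - 6y
  ∂F/∂y = -6x - 18y^2

so d/dx[F(x, y(x))] = ∂F/∂x + (∂F/∂y)·y' = 0. Rearranging,
  dy/dx = -(∂F/∂x)/(∂F/∂y) = -(3x^2 - 6y)/(-6x - 18y^2) = (x^2/2 - y)/(x + 3y^2)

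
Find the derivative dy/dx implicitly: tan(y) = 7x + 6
Differentiate the relation implicitly: treat y = y(x) and apply the chain rule, so every y-derivative picks up a y' = dy/dx factor.

With everything moved to the left-hand side, differentiate term by term:
  d/dx[-7x] = -7
  d/dx[tan(y)] = y'(tan(y)^2 + 1)
  d/dx[-6] = 0

Separating the contributions that come from x directly and those that come through y:
  without y':      -7
  multiplying y':  tan(y)^2 + 1

so (-7) + (tan(y)^2 + 1)·y' = 0, and therefore
  dy/dx = -(-7)/(tan(y)^2 + 1) = 7cos(y)^2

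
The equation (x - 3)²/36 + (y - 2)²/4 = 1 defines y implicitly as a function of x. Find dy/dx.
Apply d/dx to both sides, remembering that y depends on x. Each occurrence of y therefore brings in a y' = dy/dx via the chain rule.

With F(x, y) equal to the left-hand side minus the right, differentiate F term by term:
  d/dx[(x - 3)^2/36] = x/18 - 1/6
  d/dx[(y - 2)^2/4] = y'(y - 2)/2
  d/dx[-1] = 0
Adding these up, d/dx[F] = 0 becomes
  (x/18 - 1/6) + (y/2 - 1)·y' = 0,
so isolating y',
  dy/dx = -(x/18 - 1/6)/(y/2 - 1)
        = -((x - 3)/18)/((y - 2)/2) = (3 - x)/(9(y - 2))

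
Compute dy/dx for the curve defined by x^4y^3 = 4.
Take d/dx of both sides. Since y is implicitly a function of x, the chain rule attaches a y' = dy/dx factor whenever we differentiate through y.

Set F(x, y) = (left side) − (right side), so the curve is F = 0. Differentiating each term of F:
  d/dx[x^4y^3] = 3x^4y^2·y' + 4x^3y^3
  d/dx[-4] = 0

Collecting, the y'-free part is the partial derivative in x and the y' coefficient is the partial derivative in y:
  ∂F/∂x = 4x^3y^3
  ∂F/∂y = 3x^4y^2

so d/dx[F(x, y(x))] = ∂F/∂x + (∂F/∂y)·y' = 0. Rearranging,
  dy/dx = -(∂F/∂x)/(∂F/∂y) = -(4x^3y^3)/(3x^4y^2) = -4y/(3x)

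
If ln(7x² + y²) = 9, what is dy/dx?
Differentiate the relation implicitly: treat y = y(x) and apply the chain rule, so every y-derivative picks up a y' = dy/dx factor.

With everything moved to the left-hand side, differentiate term by term:
  d/dx[ln(7x^2 + y^2)] = (14x + 2y·y')/(7x^2 + y^2)
  d/dx[-9] = 0

Separating the contributions that come from x directly and those that come through y:
  without y':      14x/(7x^2 + y^2)
  multiplying y':  2y/(7x^2 + y^2)

so (14x/(7x^2 + y^2)) + (2y/(7x^2 + y^2))·y' = 0, and therefore
  dy/dx = -(14x/(7x^2 + y^2))/(2y/(7x^2 + y^2)) = -7x/y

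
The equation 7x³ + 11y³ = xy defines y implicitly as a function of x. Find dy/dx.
Apply d/dx to both sides, remembering that y depends on x. Each occurrence of y therefore brings in a y' = dy/dx via the chain rule.

With F(x, y) equal to the left-hand side minus the right, differentiate F term by term:
  d/dx[7x^3] = 21x^2
  d/dx[-xy] = -x·y' - y
  d/dx[11y^3] = 33y^2·y'
Adding these up, d/dx[F] = 0 becomes
  (21x^2 - y) + (-x + 33y^2)·y' = 0,
so isolating y',
  dy/dx = -(21x^2 - y)/(-x + 33y^2) = (21x^2 - y)/(x - 33y^2)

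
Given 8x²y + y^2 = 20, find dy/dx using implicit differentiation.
Take d/dx of both sides. Since y is implicitly a function of x, the chain rule attaches a y' = dy/dx factor whenever we differentiate through y.

Set F(x, y) = (left side) − (right side), so the curve is F = 0. Differentiating each term of F:
  d/dx[8x^2y] = 8x^2·y' + 16xy
  d/dx[y^2] = 2y·y'
  d/dx[-20] = 0

Collecting, the y'-free part is the partial derivative in x and the y' coefficient is the partial derivative in y:
  ∂F/∂x = 16xy
  ∂F/∂y = 8x^2 + 2y

so d/dx[F(x, y(x))] = ∂F/∂x + (∂F/∂y)·y' = 0. Rearranging,
  dy/dx = -(∂F/∂x)/(∂F/∂y) = -(16xy)/(8x^2 + 2y) = -8xy/(4x^2 + y)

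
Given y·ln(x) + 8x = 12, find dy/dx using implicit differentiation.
Take d/dx of both sides. Since y is implicitly a function of x, the chain rule attaches a y' = dy/dx factor whenever we differentiate through y.

Set F(x, y) = (left side) − (right side), so the curve is F = 0. Differentiating each term of F:
  d/dx[8x] = 8
  d/dx[y·ln(x)] = y'·ln(x) + y/x
  d/dx[-12] = 0

Collecting, the y'-free part is the partial derivative in x and the y' coefficient is the partial derivative in y:
  ∂F/∂x = 8 + y/x
  ∂F/∂y = ln(x)

so d/dx[F(x, y(x))] = ∂F/∂x + (∂F/∂y)·y' = 0. Rearranging,
  dy/dx = -(∂F/∂x)/(∂F/∂y) = -(8 + y/x)/(ln(x))
        = -((8x + y)/x)/(ln(x)) = (-8x - y)/(x·ln(x))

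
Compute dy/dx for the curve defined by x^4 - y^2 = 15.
Differentiate both sides with respect to x, treating y as y(x). By the chain rule, any term containing y contributes a factor of y' = dy/dx when we differentiate it.

Move every term to one side and write the relation as F(x, y) = 0. Term by term,
  d/dx[x^4] = 4x^3
  d/dx[-y^2] = -2y·y'
  d/dx[-15] = 0

The pieces without y' make up ∂F/∂x and the coefficient of y' is ∂F/∂y:
  ∂F/∂x = 4x^3,
  ∂F/∂y = -2y.

Since d/dx[F] = ∂F/∂x + (∂F/∂y)·y' = 0, solve for y':
  (∂F/∂y)·y' = -∂F/∂x
  dy/dx = -(∂F/∂x)/(∂F/∂y) = -(4x^3)/(-2y) = 2x^3/y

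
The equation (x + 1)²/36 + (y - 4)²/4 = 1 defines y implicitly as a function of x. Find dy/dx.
Apply d/dx to both sides, remembering that y depends on x. Each occurrence of y therefore brings in a y' = dy/dx via the chain rule.

With F(x, y) equal to the left-hand side minus the right, differentiate F term by term:
  d/dx[(x + 1)^2/36] = x/18 + 1/18
  d/dx[(y - 4)^2/4] = y'(y - 4)/2
  d/dx[-1] = 0
Adding these up, d/dx[F] = 0 becomes
  (x/18 + 1/18) + (y/2 - 2)·y' = 0,
so isolating y',
  dy/dx = -(x/18 + 1/18)/(y/2 - 2)
        = -((x + 1)/18)/((y - 4)/2) = (-x - 1)/(9(y - 4))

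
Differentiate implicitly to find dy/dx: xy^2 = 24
Differentiate the relation implicitly: treat y = y(x) and apply the chain rule, so every y-derivative picks up a y' = dy/dx factor.

With everything moved to the left-hand side, differentiate term by term:
  d/dx[xy^2] = 2xy·y' + y^2
  d/dx[-24] = 0

Separating the contributions that come from x directly and those that come through y:
  without y':      y^2
  multiplying y':  2xy

so (y^2) + (2xy)·y' = 0, and therefore
  dy/dx = -(y^2)/(2xy) = -y/(2x)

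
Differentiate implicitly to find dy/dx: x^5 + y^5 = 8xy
Differentiate the relation implicitly: treat y = y(x) and apply the chain rule, so every y-derivative picks up a y' = dy/dx factor.

With everything moved to the left-hand side, differentiate term by term:
  d/dx[x^5] = 5x^4
  d/dx[-8xy] = -8x·y' - 8y
  d/dx[y^5] = 5y^4·y'

Separating the contributions that come from x directly and those that come through y:
  without y':      5x^4 - 8y
  multiplying y':  -8x + 5y^4

so (5x^4 - 8y) + (-8x + 5y^4)·y' = 0, and therefore
  dy/dx = -(5x^4 - 8y)/(-8x + 5y^4) = (5x^4 - 8y)/(8x - 5y^4)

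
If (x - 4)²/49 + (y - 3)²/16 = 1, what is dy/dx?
Differentiate the relation implicitly: treat y = y(x) and apply the chain rule, so every y-derivative picks up a y' = dy/dx factor.

With everything moved to the left-hand side, differentiate term by term:
  d/dx[(x - 4)^2/49] = 2x/49 - 8/49
  d/dx[(y - 3)^2/16] = y'(y - 3)/8
  d/dx[-1] = 0

Separating the contributions that come from x directly and those that come through y:
  without y':      2x/49 - 8/49
  multiplying y':  y/8 - 3/8

so (2x/49 - 8/49) + (y/8 - 3/8)·y' = 0, and therefore
  dy/dx = -(2x/49 - 8/49)/(y/8 - 3/8)
        = -(2(x - 4)/49)/((y - 3)/8) = 16(4 - x)/(49(y - 3))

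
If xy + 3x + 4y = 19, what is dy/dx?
Differentiate the relation implicitly: treat y = y(x) and apply the chain rule, so every y-derivative picks up a y' = dy/dx factor.

With everything moved to the left-hand side, differentiate term by term:
  d/dx[xy] = x·y' + y
  d/dx[3x] = 3
  d/dx[4y] = 4·y'
  d/dx[-19] = 0

Separating the contributions that come from x directly and those that come through y:
  without y':      y + 3
  multiplying y':  x + 4

so (y + 3) + (x + 4)·y' = 0, and therefore
  dy/dx = -(y + 3)/(x + 4) = (-y - 3)/(x + 4)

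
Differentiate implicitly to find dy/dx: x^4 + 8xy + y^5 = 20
Differentiate the relation implicitly: treat y = y(x) and apply the chain rule, so every y-derivative picks up a y' = dy/dx factor.

With everything moved to the left-hand side, differentiate term by term:
  d/dx[x^4] = 4x^3
  d/dx[8xy] = 8x·y' + 8y
  d/dx[y^5] = 5y^4·y'
  d/dx[-20] = 0

Separating the contributions that come from x directly and those that come through y:
  without y':      4x^3 + 8y
  multiplying y':  8x + 5y^4

so (4x^3 + 8y) + (8x + 5y^4)·y' = 0, and therefore
  dy/dx = -(4x^3 + 8y)/(8x + 5y^4) = 4(-x^3 - 2y)/(8x + 5y^4)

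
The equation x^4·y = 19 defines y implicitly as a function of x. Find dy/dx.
Differentiate both sides with respect to x, treating y as y(x). By the chain rule, any term containing y contributes a factor of y' = dy/dx when we differentiate it.

Move every term to one side and write the relation as F(x, y) = 0. Term by term,
  d/dx[x^4y] = x^4·y' + 4x^3y
  d/dx[-19] = 0

The pieces without y' make up ∂F/∂x and the coefficient of y' is ∂F/∂y:
  ∂F/∂x = 4x^3y,
  ∂F/∂y = x^4.

Since d/dx[F] = ∂F/∂x + (∂F/∂y)·y' = 0, solve for y':
  (∂F/∂y)·y' = -∂F/∂x
  dy/dx = -(∂F/∂x)/(∂F/∂y) = -(4x^3y)/(x^4) = -4y/x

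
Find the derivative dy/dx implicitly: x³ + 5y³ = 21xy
Differentiate both sides with respect to x, treating y as y(x). By the chain rule, any term containing y contributes a factor of y' = dy/dx when we differentiate it.

Move every term to one side and write the relation as F(x, y) = 0. Term by term,
  d/dx[x^3] = 3x^2
  d/dx[-21xy] = -21x·y' - 21y
  d/dx[5y^3] = 15y^2·y'

The pieces without y' make up ∂F/∂x and the coefficient of y' is ∂F/∂y:
  ∂F/∂x = 3x^2 - 21y,
  ∂F/∂y = -21x + 15y^2.

Since d/dx[F] = ∂F/∂x + (∂F/∂y)·y' = 0, solve for y':
  (∂F/∂y)·y' = -∂F/∂x
  dy/dx = -(∂F/∂x)/(∂F/∂y) = -(3x^2 - 21y)/(-21x + 15y^2) = (x^2 - 7y)/(7x - 5y^2)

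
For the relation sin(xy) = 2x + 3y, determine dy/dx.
Differentiate the relation implicitly: treat y = y(x) and apply the chain rule, so every y-derivative picks up a y' = dy/dx factor.

With everything moved to the left-hand side, differentiate term by term:
  d/dx[-2x] = -2
  d/dx[-3y] = -3·y'
  d/dx[sin(xy)] = (x·y' + y)·cos(xy)

Separating the contributions that come from x directly and those that come through y:
  without y':      y·cos(xy) - 2
  multiplying y':  x·cos(xy) - 3

so (y·cos(xy) - 2) + (x·cos(xy) - 3)·y' = 0, and therefore
  dy/dx = -(y·cos(xy) - 2)/(x·cos(xy) - 3) = (-y·cos(xy) + 2)/(x·cos(xy) - 3)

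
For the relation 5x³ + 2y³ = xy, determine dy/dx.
Take d/dx of both sides. Since y is implicitly a function of x, the chain rule attaches a y' = dy/dx factor whenever we differentiate through y.

Set F(x, y) = (left side) − (right side), so the curve is F = 0. Differentiating each term of F:
  d/dx[5x^3] = 15x^2
  d/dx[-xy] = -x·y' - y
  d/dx[2y^3] = 6y^2·y'

Collecting, the y'-free part is the partial derivative in x and the y' coefficient is the partial derivative in y:
  ∂F/∂x = 15x^2 - y
  ∂F/∂y = -x + 6y^2

so d/dx[F(x, y(x))] = ∂F/∂x + (∂F/∂y)·y' = 0. Rearranging,
  dy/dx = -(∂F/∂x)/(∂F/∂y) = -(15x^2 - y)/(-x + 6y^2) = (15x^2 - y)/(x - 6y^2)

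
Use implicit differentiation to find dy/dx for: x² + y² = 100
Apply d/dx to both sides, remembering that y depends on x. Each occurrence of y therefore brings in a y' = dy/dx via the chain rule.

With F(x, y) equal to the left-hand side minus the right, differentiate F term by term:
  d/dx[x^2] = 2x
  d/dx[y^2] = 2y·y'
  d/dx[-100] = 0
Adding these up, d/dx[F] = 0 becomes
  (2x) + (2y)·y' = 0,
so isolating y',
  dy/dx = -(2x)/(2y) = -x/y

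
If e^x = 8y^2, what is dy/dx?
Differentiate the relation implicitly: treat y = y(x) and apply the chain rule, so every y-derivative picks up a y' = dy/dx factor.

With everything moved to the left-hand side, differentiate term by term:
  d/dx[-8y^2] = -16y·y'
  d/dx[e^(x)] = e^(x)

Separating the contributions that come from x directly and those that come through y:
  without y':      e^(x)
  multiplying y':  -16y

so (e^(x)) + (-16y)·y' = 0, and therefore
  dy/dx = -(e^(x))/(-16y) = e^(x)/(16y)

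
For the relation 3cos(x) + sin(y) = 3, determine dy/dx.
Differentiate the relation implicitly: treat y = y(x) and apply the chain rule, so every y-derivative picks up a y' = dy/dx factor.

With everything moved to the left-hand side, differentiate term by term:
  d/dx[sin(y)] = y'·cos(y)
  d/dx[3cos(x)] = -3sin(x)
  d/dx[-3] = 0

Separating the contributions that come from x directly and those that come through y:
  without y':      -3sin(x)
  multiplying y':  cos(y)

so (-3sin(x)) + (cos(y))·y' = 0, and therefore
  dy/dx = -(-3sin(x))/(cos(y)) = 3sin(x)/cos(y)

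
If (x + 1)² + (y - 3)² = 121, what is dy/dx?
Differentiate the relation implicitly: treat y = y(x) and apply the chain rule, so every y-derivative picks up a y' = dy/dx factor.

With everything moved to the left-hand side, differentiate term by term:
  d/dx[(x + 1)^2] = 2x + 2
  d/dx[(y - 3)^2] = 2·y'(y - 3)
  d/dx[-121] = 0

Separating the contributions that come from x directly and those that come through y:
  without y':      2x + 2
  multiplying y':  2y - 6

so (2x + 2) + (2y - 6)·y' = 0, and therefore
  dy/dx = -(2x + 2)/(2y - 6) = (-x - 1)/(y - 3)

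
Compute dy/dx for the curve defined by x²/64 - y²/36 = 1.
Differentiate both sides with respect to x, treating y as y(x). By the chain rule, any term containing y contributes a factor of y' = dy/dx when we differentiate it.

Move every term to one side and write the relation as F(x, y) = 0. Term by term,
  d/dx[x^2/64] = x/32
  d/dx[-y^2/36] = -y·y'/18
  d/dx[-1] = 0

The pieces without y' make up ∂F/∂x and the coefficient of y' is ∂F/∂y:
  ∂F/∂x = x/32,
  ∂F/∂y = -y/18.

Since d/dx[F] = ∂F/∂x + (∂F/∂y)·y' = 0, solve for y':
  (∂F/∂y)·y' = -∂F/∂x
  dy/dx = -(∂F/∂x)/(∂F/∂y) = -(x/32)/(-y/18) = 9x/(16y)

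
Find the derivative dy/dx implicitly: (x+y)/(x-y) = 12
Take d/dx of both sides. Since y is implicitly a function of x, the chain rule attaches a y' = dy/dx factor whenever we differentiate through y.

Set F(x, y) = (left side) − (right side), so the curve is F = 0. Differentiating each term of F:
  d/dx[(x + y)/(x - y)] = (y' + 1)/(x - y) + (x + y)(y' - 1)/(x - y)^2
  d/dx[-12] = 0

Collecting, the y'-free part is the partial derivative in x and the y' coefficient is the partial derivative in y:
  ∂F/∂x = 1/(x - y) - (x + y)/(x - y)^2
  ∂F/∂y = 1/(x - y) + (x + y)/(x - y)^2

so d/dx[F(x, y(x))] = ∂F/∂x + (∂F/∂y)·y' = 0. Rearranging,
  dy/dx = -(∂F/∂x)/(∂F/∂y) = -(1/(x - y) - (x + y)/(x - y)^2)/(1/(x - y) + (x + y)/(x - y)^2)
        = -(-2y/(x - y)^2)/(2x/(x - y)^2) = y/x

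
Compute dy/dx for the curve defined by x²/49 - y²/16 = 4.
Apply d/dx to both sides, remembering that y depends on x. Each occurrence of y therefore brings in a y' = dy/dx via the chain rule.

With F(x, y) equal to the left-hand side minus the right, differentiate F term by term:
  d/dx[x^2/49] = 2x/49
  d/dx[-y^2/16] = -y·y'/8
  d/dx[-4] = 0
Adding these up, d/dx[F] = 0 becomes
  (2x/49) + (-y/8)·y' = 0,
so isolating y',
  dy/dx = -(2x/49)/(-y/8) = 16x/(49y)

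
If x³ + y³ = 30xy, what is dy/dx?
Differentiate the relation implicitly: treat y = y(x) and apply the chain rule, so every y-derivative picks up a y' = dy/dx factor.

With everything moved to the left-hand side, differentiate term by term:
  d/dx[x^3] = 3x^2
  d/dx[-30xy] = -30x·y' - 30y
  d/dx[y^3] = 3y^2·y'

Separating the contributions that come from x directly and those that come through y:
  without y':      3x^2 - 30y
  multiplying y':  -30x + 3y^2

so (3x^2 - 30y) + (-30x + 3y^2)·y' = 0, and therefore
  dy/dx = -(3x^2 - 30y)/(-30x + 3y^2) = (x^2 - 10y)/(10x - y^2)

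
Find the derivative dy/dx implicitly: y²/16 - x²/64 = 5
Differentiate the relation implicitly: treat y = y(x) and apply the chain rule, so every y-derivative picks up a y' = dy/dx factor.

With everything moved to the left-hand side, differentiate term by term:
  d/dx[-x^2/64] = -x/32
  d/dx[y^2/16] = y·y'/8
  d/dx[-5] = 0

Separating the contributions that come from x directly and those that come through y:
  without y':      -x/32
  multiplying y':  y/8

so (-x/32) + (y/8)·y' = 0, and therefore
  dy/dx = -(-x/32)/(y/8) = x/(4y)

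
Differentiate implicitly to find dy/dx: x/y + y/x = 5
Differentiate both sides with respect to x, treating y as y(x). By the chain rule, any term containing y contributes a factor of y' = dy/dx when we differentiate it.

Move every term to one side and write the relation as F(x, y) = 0. Term by term,
  d/dx[x/y] = -x·y'/y^2 + 1/y
  d/dx[y/x] = y'/x - y/x^2
  d/dx[-5] = 0

The pieces without y' make up ∂F/∂x and the coefficient of y' is ∂F/∂y:
  ∂F/∂x = 1/y - y/x^2,
  ∂F/∂y = -x/y^2 + 1/x.

Since d/dx[F] = ∂F/∂x + (∂F/∂y)·y' = 0, solve for y':
  (∂F/∂y)·y' = -∂F/∂x
  dy/dx = -(∂F/∂x)/(∂F/∂y) = -(1/y - y/x^2)/(-x/y^2 + 1/x)
        = -((x - y)(x + y)/(x^2y))/(-(x - y)(x + y)/(xy^2)) = y/x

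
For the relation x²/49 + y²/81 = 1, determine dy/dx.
Take d/dx of both sides. Since y is implicitly a function of x, the chain rule attaches a y' = dy/dx factor whenever we differentiate through y.

Set F(x, y) = (left side) − (right side), so the curve is F = 0. Differentiating each term of F:
  d/dx[x^2/49] = 2x/49
  d/dx[y^2/81] = 2y·y'/81
  d/dx[-1] = 0

Collecting, the y'-free part is the partial derivative in x and the y' coefficient is the partial derivative in y:
  ∂F/∂x = 2x/49
  ∂F/∂y = 2y/81

so d/dx[F(x, y(x))] = ∂F/∂x + (∂F/∂y)·y' = 0. Rearranging,
  dy/dx = -(∂F/∂x)/(∂F/∂y) = -(2x/49)/(2y/81) = -81x/(49y)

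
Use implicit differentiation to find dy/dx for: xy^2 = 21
Apply d/dx to both sides, remembering that y depends on x. Each occurrence of y therefore brings in a y' = dy/dx via the chain rule.

With F(x, y) equal to the left-hand side minus the right, differentiate F term by term:
  d/dx[xy^2] = 2xy·y' + y^2
  d/dx[-21] = 0
Adding these up, d/dx[F] = 0 becomes
  (y^2) + (2xy)·y' = 0,
so isolating y',
  dy/dx = -(y^2)/(2xy) = -y/(2x)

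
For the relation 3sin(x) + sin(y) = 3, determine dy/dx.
Take d/dx of both sides. Since y is implicitly a function of x, the chain rule attaches a y' = dy/dx factor whenever we differentiate through y.

Set F(x, y) = (left side) − (right side), so the curve is F = 0. Differentiating each term of F:
  d/dx[3sin(x)] = 3cos(x)
  d/dx[sin(y)] = y'·cos(y)
  d/dx[-3] = 0

Collecting, the y'-free part is the partial derivative in x and the y' coefficient is the partial derivative in y:
  ∂F/∂x = 3cos(x)
  ∂F/∂y = cos(y)

so d/dx[F(x, y(x))] = ∂F/∂x + (∂F/∂y)·y' = 0. Rearranging,
  dy/dx = -(∂F/∂x)/(∂F/∂y) = -(3cos(x))/(cos(y)) = -3cos(x)/cos(y)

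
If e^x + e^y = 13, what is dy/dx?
Apply d/dx to both sides, remembering that y depends on x. Each occurrence of y therefore brings in a y' = dy/dx via the chain rule.

With F(x, y) equal to the left-hand side minus the right, differentiate F term by term:
  d/dx[e^(x)] = e^(x)
  d/dx[e^(y)] = y'·e^(y)
  d/dx[-13] = 0
Adding these up, d/dx[F] = 0 becomes
  (e^(x)) + (e^(y))·y' = 0,
so isolating y',
  dy/dx = -(e^(x))/(e^(y)) = -e^(x - y)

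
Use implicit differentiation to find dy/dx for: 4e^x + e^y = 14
Apply d/dx to both sides, remembering that y depends on x. Each occurrence of y therefore brings in a y' = dy/dx via the chain rule.

With F(x, y) equal to the left-hand side minus the right, differentiate F term by term:
  d/dx[4e^(x)] = 4e^(x)
  d/dx[e^(y)] = y'·e^(y)
  d/dx[-14] = 0
Adding these up, d/dx[F] = 0 becomes
  (4e^(x)) + (e^(y))·y' = 0,
so isolating y',
  dy/dx = -(4e^(x))/(e^(y)) = -4e^(x - y)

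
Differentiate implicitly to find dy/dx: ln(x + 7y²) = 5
Apply d/dx to both sides, remembering that y depends on x. Each occurrence of y therefore brings in a y' = dy/dx via the chain rule.

With F(x, y) equal to the left-hand side minus the right, differentiate F term by term:
  d/dx[ln(x + 7y^2)] = (14y·y' + 1)/(x + 7y^2)
  d/dx[-5] = 0
Adding these up, d/dx[F] = 0 becomes
  (1/(x + 7y^2)) + (14y/(x + 7y^2))·y' = 0,
so isolating y',
  dy/dx = -(1/(x + 7y^2))/(14y/(x + 7y^2)) = -1/(14y)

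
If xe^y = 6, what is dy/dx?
Take d/dx of both sides. Since y is implicitly a function of x, the chain rule attaches a y' = dy/dx factor whenever we differentiate through y.

Set F(x, y) = (left side) − (right side), so the curve is F = 0. Differentiating each term of F:
  d/dx[x·e^(y)] = x·y'·e^(y) + e^(y)
  d/dx[-6] = 0

Collecting, the y'-free part is the partial derivative in x and the y' coefficient is the partial derivative in y:
  ∂F/∂x = e^(y)
  ∂F/∂y = x·e^(y)

so d/dx[F(x, y(x))] = ∂F/∂x + (∂F/∂y)·y' = 0. Rearranging,
  dy/dx = -(∂F/∂x)/(∂F/∂y) = -(e^(y))/(x·e^(y)) = -1/x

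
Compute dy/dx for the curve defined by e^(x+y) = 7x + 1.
Differentiate both sides with respect to x, treating y as y(x). By the chain rule, any term containing y contributes a factor of y' = dy/dx when we differentiate it.

Move every term to one side and write the relation as F(x, y) = 0. Term by term,
  d/dx[-7x] = -7
  d/dx[e^(x + y)] = (y' + 1)·e^(x + y)
  d/dx[-1] = 0

The pieces without y' make up ∂F/∂x and the coefficient of y' is ∂F/∂y:
  ∂F/∂x = e^(x + y) - 7,
  ∂F/∂y = e^(x + y).

Since d/dx[F] = ∂F/∂x + (∂F/∂y)·y' = 0, solve for y':
  (∂F/∂y)·y' = -∂F/∂x
  dy/dx = -(∂F/∂x)/(∂F/∂y) = -(e^(x + y) - 7)/(e^(x + y)) = 7e^(-x - y) - 1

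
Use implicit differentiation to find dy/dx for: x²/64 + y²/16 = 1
Take d/dx of both sides. Since y is implicitly a function of x, the chain rule attaches a y' = dy/dx factor whenever we differentiate through y.

Set F(x, y) = (left side) − (right side), so the curve is F = 0. Differentiating each term of F:
  d/dx[x^2/64] = x/32
  d/dx[y^2/16] = y·y'/8
  d/dx[-1] = 0

Collecting, the y'-free part is the partial derivative in x and the y' coefficient is the partial derivative in y:
  ∂F/∂x = x/32
  ∂F/∂y = y/8

so d/dx[F(x, y(x))] = ∂F/∂x + (∂F/∂y)·y' = 0. Rearranging,
  dy/dx = -(∂F/∂x)/(∂F/∂y) = -(x/32)/(y/8) = -x/(4y)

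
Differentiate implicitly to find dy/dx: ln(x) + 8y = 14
Apply d/dx to both sides, remembering that y depends on x. Each occurrence of y therefore brings in a y' = dy/dx via the chain rule.

With F(x, y) equal to the left-hand side minus the right, differentiate F term by term:
  d/dx[8y] = 8·y'
  d/dx[ln(x)] = 1/x
  d/dx[-14] = 0
Adding these up, d/dx[F] = 0 becomes
  (1/x) + (8)·y' = 0,
so isolating y',
  dy/dx = -(1/x)/(8) = -1/(8x)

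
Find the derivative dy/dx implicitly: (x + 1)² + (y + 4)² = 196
Differentiate both sides with respect to x, treating y as y(x). By the chain rule, any term containing y contributes a factor of y' = dy/dx when we differentiate it.

Move every term to one side and write the relation as F(x, y) = 0. Term by term,
  d/dx[(x + 1)^2] = 2x + 2
  d/dx[(y + 4)^2] = 2·y'(y + 4)
  d/dx[-196] = 0

The pieces without y' make up ∂F/∂x and the coefficient of y' is ∂F/∂y:
  ∂F/∂x = 2x + 2,
  ∂F/∂y = 2y + 8.

Since d/dx[F] = ∂F/∂x + (∂F/∂y)·y' = 0, solve for y':
  (∂F/∂y)·y' = -∂F/∂x
  dy/dx = -(∂F/∂x)/(∂F/∂y) = -(2x + 2)/(2y + 8) = (-x - 1)/(y + 4)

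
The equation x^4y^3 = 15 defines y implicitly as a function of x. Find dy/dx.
Take d/dx of both sides. Since y is implicitly a function of x, the chain rule attaches a y' = dy/dx factor whenever we differentiate through y.

Set F(x, y) = (left side) − (right side), so the curve is F = 0. Differentiating each term of F:
  d/dx[x^4y^3] = 3x^4y^2·y' + 4x^3y^3
  d/dx[-15] = 0

Collecting, the y'-free part is the partial derivative in x and the y' coefficient is the partial derivative in y:
  ∂F/∂x = 4x^3y^3
  ∂F/∂y = 3x^4y^2

so d/dx[F(x, y(x))] = ∂F/∂x + (∂F/∂y)·y' = 0. Rearranging,
  dy/dx = -(∂F/∂x)/(∂F/∂y) = -(4x^3y^3)/(3x^4y^2) = -4y/(3x)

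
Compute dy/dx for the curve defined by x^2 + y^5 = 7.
Differentiate the relation implicitly: treat y = y(x) and apply the chain rule, so every y-derivative picks up a y' = dy/dx factor.

With everything moved to the left-hand side, differentiate term by term:
  d/dx[x^2] = 2x
  d/dx[y^5] = 5y^4·y'
  d/dx[-7] = 0

Separating the contributions that come from x directly and those that come through y:
  without y':      2x
  multiplying y':  5y^4

so (2x) + (5y^4)·y' = 0, and therefore
  dy/dx = -(2x)/(5y^4) = -2x/(5y^4)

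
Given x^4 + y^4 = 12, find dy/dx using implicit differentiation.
Take d/dx of both sides. Since y is implicitly a function of x, the chain rule attaches a y' = dy/dx factor whenever we differentiate through y.

Set F(x, y) = (left side) − (right side), so the curve is F = 0. Differentiating each term of F:
  d/dx[x^4] = 4x^3
  d/dx[y^4] = 4y^3·y'
  d/dx[-12] = 0

Collecting, the y'-free part is the partial derivative in x and the y' coefficient is the partial derivative in y:
  ∂F/∂x = 4x^3
  ∂F/∂y = 4y^3

so d/dx[F(x, y(x))] = ∂F/∂x + (∂F/∂y)·y' = 0. Rearranging,
  dy/dx = -(∂F/∂x)/(∂F/∂y) = -(4x^3)/(4y^3) = -x^3/y^3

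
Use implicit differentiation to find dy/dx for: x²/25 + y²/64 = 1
Differentiate both sides with respect to x, treating y as y(x). By the chain rule, any term containing y contributes a factor of y' = dy/dx when we differentiate it.

Move every term to one side and write the relation as F(x, y) = 0. Term by term,
  d/dx[x^2/25] = 2x/25
  d/dx[y^2/64] = y·y'/32
  d/dx[-1] = 0

The pieces without y' make up ∂F/∂x and the coefficient of y' is ∂F/∂y:
  ∂F/∂x = 2x/25,
  ∂F/∂y = y/32.

Since d/dx[F] = ∂F/∂x + (∂F/∂y)·y' = 0, solve for y':
  (∂F/∂y)·y' = -∂F/∂x
  dy/dx = -(∂F/∂x)/(∂F/∂y) = -(2x/25)/(y/32) = -64x/(25y)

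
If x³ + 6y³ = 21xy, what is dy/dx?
Differentiate both sides with respect to x, treating y as y(x). By the chain rule, any term containing y contributes a factor of y' = dy/dx when we differentiate it.

Move every term to one side and write the relation as F(x, y) = 0. Term by term,
  d/dx[x^3] = 3x^2
  d/dx[-21xy] = -21x·y' - 21y
  d/dx[6y^3] = 18y^2·y'

The pieces without y' make up ∂F/∂x and the coefficient of y' is ∂F/∂y:
  ∂F/∂x = 3x^2 - 21y,
  ∂F/∂y = -21x + 18y^2.

Since d/dx[F] = ∂F/∂x + (∂F/∂y)·y' = 0, solve for y':
  (∂F/∂y)·y' = -∂F/∂x
  dy/dx = -(∂F/∂x)/(∂F/∂y) = -(3x^2 - 21y)/(-21x + 18y^2) = (x^2 - 7y)/(7x - 6y^2)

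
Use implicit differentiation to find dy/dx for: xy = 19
Differentiate the relation implicitly: treat y = y(x) and apply the chain rule, so every y-derivative picks up a y' = dy/dx factor.

With everything moved to the left-hand side, differentiate term by term:
  d/dx[xy] = x·y' + y
  d/dx[-19] = 0

Separating the contributions that come from x directly and those that come through y:
  without y':      y
  multiplying y':  x

so (y) + (x)·y' = 0, and therefore
  dy/dx = -(y)/(x) = -y/x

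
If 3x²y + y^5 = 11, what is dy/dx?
Apply d/dx to both sides, remembering that y depends on x. Each occurrence of y therefore brings in a y' = dy/dx via the chain rule.

With F(x, y) equal to the left-hand side minus the right, differentiate F term by term:
  d/dx[3x^2y] = 3x^2·y' + 6xy
  d/dx[y^5] = 5y^4·y'
  d/dx[-11] = 0
Adding these up, d/dx[F] = 0 becomes
  (6xy) + (3x^2 + 5y^4)·y' = 0,
so isolating y',
  dy/dx = -(6xy)/(3x^2 + 5y^4) = -6xy/(3x^2 + 5y^4)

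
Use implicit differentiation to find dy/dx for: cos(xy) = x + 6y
Take d/dx of both sides. Since y is implicitly a function of x, the chain rule attaches a y' = dy/dx factor whenever we differentiate through y.

Set F(x, y) = (left side) − (right side), so the curve is F = 0. Differentiating each term of F:
  d/dx[-x] = -1
  d/dx[-6y] = -6·y'
  d/dx[cos(xy)] = -(x·y' + y)·sin(xy)

Collecting, the y'-free part is the partial derivative in x and the y' coefficient is the partial derivative in y:
  ∂F/∂x = -y·sin(xy) - 1
  ∂F/∂y = -x·sin(xy) - 6

so d/dx[F(x, y(x))] = ∂F/∂x + (∂F/∂y)·y' = 0. Rearranging,
  dy/dx = -(∂F/∂x)/(∂F/∂y) = -(-y·sin(xy) - 1)/(-x·sin(xy) - 6) = -(y·sin(xy) + 1)/(x·sin(xy) + 6)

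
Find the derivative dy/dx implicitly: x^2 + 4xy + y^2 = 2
Take d/dx of both sides. Since y is implicitly a function of x, the chain rule attaches a y' = dy/dx factor whenever we differentiate through y.

Set F(x, y) = (left side) − (right side), so the curve is F = 0. Differentiating each term of F:
  d/dx[x^2] = 2x
  d/dx[4xy] = 4x·y' + 4y
  d/dx[y^2] = 2y·y'
  d/dx[-2] = 0

Collecting, the y'-free part is the partial derivative in x and the y' coefficient is the partial derivative in y:
  ∂F/∂x = 2x + 4y
  ∂F/∂y = 4x + 2y

so d/dx[F(x, y(x))] = ∂F/∂x + (∂F/∂y)·y' = 0. Rearranging,
  dy/dx = -(∂F/∂x)/(∂F/∂y) = -(2x + 4y)/(4x + 2y) = (-x - 2y)/(2x + y)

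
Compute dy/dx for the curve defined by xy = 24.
Apply d/dx to both sides, remembering that y depends on x. Each occurrence of y therefore brings in a y' = dy/dx via the chain rule.

With F(x, y) equal to the left-hand side minus the right, differentiate F term by term:
  d/dx[xy] = x·y' + y
  d/dx[-24] = 0
Adding these up, d/dx[F] = 0 becomes
  (y) + (x)·y' = 0,
so isolating y',
  dy/dx = -(y)/(x) = -y/x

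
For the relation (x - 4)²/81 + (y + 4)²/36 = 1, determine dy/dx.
Differentiate the relation implicitly: treat y = y(x) and apply the chain rule, so every y-derivative picks up a y' = dy/dx factor.

With everything moved to the left-hand side, differentiate term by term:
  d/dx[(x - 4)^2/81] = 2x/81 - 8/81
  d/dx[(y + 4)^2/36] = y'(y + 4)/18
  d/dx[-1] = 0

Separating the contributions that come from x directly and those that come through y:
  without y':      2x/81 - 8/81
  multiplying y':  y/18 + 2/9

so (2x/81 - 8/81) + (y/18 + 2/9)·y' = 0, and therefore
  dy/dx = -(2x/81 - 8/81)/(y/18 + 2/9)
        = -(2(x - 4)/81)/((y + 4)/18) = 4(4 - x)/(9(y + 4))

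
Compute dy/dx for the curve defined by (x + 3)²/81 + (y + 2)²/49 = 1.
Take d/dx of both sides. Since y is implicitly a function of x, the chain rule attaches a y' = dy/dx factor whenever we differentiate through y.

Set F(x, y) = (left side) − (right side), so the curve is F = 0. Differentiating each term of F:
  d/dx[(x + 3)^2/81] = 2x/81 + 2/27
  d/dx[(y + 2)^2/49] = 2·y'(y + 2)/49
  d/dx[-1] = 0

Collecting, the y'-free part is the partial derivative in x and the y' coefficient is the partial derivative in y:
  ∂F/∂x = 2x/81 + 2/27
  ∂F/∂y = 2y/49 + 4/49

so d/dx[F(x, y(x))] = ∂F/∂x + (∂F/∂y)·y' = 0. Rearranging,
  dy/dx = -(∂F/∂x)/(∂F/∂y) = -(2x/81 + 2/27)/(2y/49 + 4/49)
        = -(2(x + 3)/81)/(2(y + 2)/49) = 49(-x - 3)/(81(y + 2))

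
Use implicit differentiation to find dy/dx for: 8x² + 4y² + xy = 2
Differentiate both sides with respect to x, treating y as y(x). By the chain rule, any term containing y contributes a factor of y' = dy/dx when we differentiate it.

Move every term to one side and write the relation as F(x, y) = 0. Term by term,
  d/dx[8x^2] = 16x
  d/dx[xy] = x·y' + y
  d/dx[4y^2] = 8y·y'
  d/dx[-2] = 0

The pieces without y' make up ∂F/∂x and the coefficient of y' is ∂F/∂y:
  ∂F/∂x = 16x + y,
  ∂F/∂y = x + 8y.

Since d/dx[F] = ∂F/∂x + (∂F/∂y)·y' = 0, solve for y':
  (∂F/∂y)·y' = -∂F/∂x
  dy/dx = -(∂F/∂x)/(∂F/∂y) = -(16x + y)/(x + 8y) = (-16x - y)/(x + 8y)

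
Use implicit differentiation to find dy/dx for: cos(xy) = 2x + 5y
Apply d/dx to both sides, remembering that y depends on x. Each occurrence of y therefore brings in a y' = dy/dx via the chain rule.

With F(x, y) equal to the left-hand side minus the right, differentiate F term by term:
  d/dx[-2x] = -2
  d/dx[-5y] = -5·y'
  d/dx[cos(xy)] = -(x·y' + y)·sin(xy)
Adding these up, d/dx[F] = 0 becomes
  (-y·sin(xy) - 2) + (-x·sin(xy) - 5)·y' = 0,
so isolating y',
  dy/dx = -(-y·sin(xy) - 2)/(-x·sin(xy) - 5) = -(y·sin(xy) + 2)/(x·sin(xy) + 5)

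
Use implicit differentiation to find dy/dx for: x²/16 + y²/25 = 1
Differentiate the relation implicitly: treat y = y(x) and apply the chain rule, so every y-derivative picks up a y' = dy/dx factor.

With everything moved to the left-hand side, differentiate term by term:
  d/dx[x^2/16] = x/8
  d/dx[y^2/25] = 2y·y'/25
  d/dx[-1] = 0

Separating the contributions that come from x directly and those that come through y:
  without y':      x/8
  multiplying y':  2y/25

so (x/8) + (2y/25)·y' = 0, and therefore
  dy/dx = -(x/8)/(2y/25) = -25x/(16y)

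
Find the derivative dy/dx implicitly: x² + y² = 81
Differentiate the relation implicitly: treat y = y(x) and apply the chain rule, so every y-derivative picks up a y' = dy/dx factor.

With everything moved to the left-hand side, differentiate term by term:
  d/dx[x^2] = 2x
  d/dx[y^2] = 2y·y'
  d/dx[-81] = 0

Separating the contributions that come from x directly and those that come through y:
  without y':      2x
  multiplying y':  2y

so (2x) + (2y)·y' = 0, and therefore
  dy/dx = -(2x)/(2y) = -x/y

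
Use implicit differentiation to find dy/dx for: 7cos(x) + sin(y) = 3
Apply d/dx to both sides, remembering that y depends on x. Each occurrence of y therefore brings in a y' = dy/dx via the chain rule.

With F(x, y) equal to the left-hand side minus the right, differentiate F term by term:
  d/dx[sin(y)] = y'·cos(y)
  d/dx[7cos(x)] = -7sin(x)
  d/dx[-3] = 0
Adding these up, d/dx[F] = 0 becomes
  (-7sin(x)) + (cos(y))·y' = 0,
so isolating y',
  dy/dx = -(-7sin(x))/(cos(y)) = 7sin(x)/cos(y)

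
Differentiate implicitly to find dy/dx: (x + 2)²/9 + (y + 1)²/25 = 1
Differentiate both sides with respect to x, treating y as y(x). By the chain rule, any term containing y contributes a factor of y' = dy/dx when we differentiate it.

Move every term to one side and write the relation as F(x, y) = 0. Term by term,
  d/dx[(x + 2)^2/9] = 2x/9 + 4/9
  d/dx[(y + 1)^2/25] = 2·y'(y + 1)/25
  d/dx[-1] = 0

The pieces without y' make up ∂F/∂x and the coefficient of y' is ∂F/∂y:
  ∂F/∂x = 2x/9 + 4/9,
  ∂F/∂y = 2y/25 + 2/25.

Since d/dx[F] = ∂F/∂x + (∂F/∂y)·y' = 0, solve for y':
  (∂F/∂y)·y' = -∂F/∂x
  dy/dx = -(∂F/∂x)/(∂F/∂y) = -(2x/9 + 4/9)/(2y/25 + 2/25)
        = -(2(x + 2)/9)/(2(y + 1)/25) = 25(-x - 2)/(9(y + 1))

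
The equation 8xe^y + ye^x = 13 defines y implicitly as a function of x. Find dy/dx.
Differentiate the relation implicitly: treat y = y(x) and apply the chain rule, so every y-derivative picks up a y' = dy/dx factor.

With everything moved to the left-hand side, differentiate term by term:
  d/dx[8x·e^(y)] = 8x·y'·e^(y) + 8e^(y)
  d/dx[y·e^(x)] = y·e^(x) + y'·e^(x)
  d/dx[-13] = 0

Separating the contributions that come from x directly and those that come through y:
  without y':      y·e^(x) + 8e^(y)
  multiplying y':  8x·e^(y) + e^(x)

so (y·e^(x) + 8e^(y)) + (8x·e^(y) + e^(x))·y' = 0, and therefore
  dy/dx = -(y·e^(x) + 8e^(y))/(8x·e^(y) + e^(x)) = (-y·e^(x) - 8e^(y))/(8x·e^(y) + e^(x))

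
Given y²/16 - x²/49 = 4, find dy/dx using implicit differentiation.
Apply d/dx to both sides, remembering that y depends on x. Each occurrence of y therefore brings in a y' = dy/dx via the chain rule.

With F(x, y) equal to the left-hand side minus the right, differentiate F term by term:
  d/dx[-x^2/49] = -2x/49
  d/dx[y^2/16] = y·y'/8
  d/dx[-4] = 0
Adding these up, d/dx[F] = 0 becomes
  (-2x/49) + (y/8)·y' = 0,
so isolating y',
  dy/dx = -(-2x/49)/(y/8) = 16x/(49y)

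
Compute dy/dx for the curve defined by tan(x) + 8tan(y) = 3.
Differentiate the relation implicitly: treat y = y(x) and apply the chain rule, so every y-derivative picks up a y' = dy/dx factor.

With everything moved to the left-hand side, differentiate term by term:
  d/dx[tan(x)] = tan(x)^2 + 1
  d/dx[8tan(y)] = 8·y'(tan(y)^2 + 1)
  d/dx[-3] = 0

Separating the contributions that come from x directly and those that come through y:
  without y':      tan(x)^2 + 1
  multiplying y':  8tan(y)^2 + 8

so (tan(x)^2 + 1) + (8tan(y)^2 + 8)·y' = 0, and therefore
  dy/dx = -(tan(x)^2 + 1)/(8tan(y)^2 + 8) = -cos(y)^2/(8cos(x)^2)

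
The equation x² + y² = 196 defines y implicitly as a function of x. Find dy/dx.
Differentiate both sides with respect to x, treating y as y(x). By the chain rule, any term containing y contributes a factor of y' = dy/dx when we differentiate it.

Move every term to one side and write the relation as F(x, y) = 0. Term by term,
  d/dx[x^2] = 2x
  d/dx[y^2] = 2y·y'
  d/dx[-196] = 0

The pieces without y' make up ∂F/∂x and the coefficient of y' is ∂F/∂y:
  ∂F/∂x = 2x,
  ∂F/∂y = 2y.

Since d/dx[F] = ∂F/∂x + (∂F/∂y)·y' = 0, solve for y':
  (∂F/∂y)·y' = -∂F/∂x
  dy/dx = -(∂F/∂x)/(∂F/∂y) = -(2x)/(2y) = -x/y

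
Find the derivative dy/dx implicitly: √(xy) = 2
Apply d/dx to both sides, remembering that y depends on x. Each occurrence of y therefore brings in a y' = dy/dx via the chain rule.

With F(x, y) equal to the left-hand side minus the right, differentiate F term by term:
  d/dx[√(xy)] = √(xy)(x·y'/2 + y/2)/(xy)
  d/dx[-2] = 0
Adding these up, d/dx[F] = 0 becomes
  (√(xy)/(2x)) + (√(xy)/(2y))·y' = 0,
so isolating y',
  dy/dx = -(√(xy)/(2x))/(√(xy)/(2y)) = -y/x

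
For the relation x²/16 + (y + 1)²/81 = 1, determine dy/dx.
Apply d/dx to both sides, remembering that y depends on x. Each occurrence of y therefore brings in a y' = dy/dx via the chain rule.

With F(x, y) equal to the left-hand side minus the right, differentiate F term by term:
  d/dx[x^2/16] = x/8
  d/dx[(y + 1)^2/81] = 2·y'(y + 1)/81
  d/dx[-1] = 0
Adding these up, d/dx[F] = 0 becomes
  (x/8) + (2y/81 + 2/81)·y' = 0,
so isolating y',
  dy/dx = -(x/8)/(2y/81 + 2/81)
        = -(x/8)/(2(y + 1)/81) = -81x/(16y + 16)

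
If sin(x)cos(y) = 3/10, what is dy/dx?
Take d/dx of both sides. Since y is implicitly a function of x, the chain rule attaches a y' = dy/dx factor whenever we differentiate through y.

Set F(x, y) = (left side) − (right side), so the curve is F = 0. Differentiating each term of F:
  d/dx[sin(x)·cos(y)] = -y'·sin(x)·sin(y) + cos(x)·cos(y)
  d/dx[-3/10] = 0

Collecting, the y'-free part is the partial derivative in x and the y' coefficient is the partial derivative in y:
  ∂F/∂x = cos(x)·cos(y)
  ∂F/∂y = -sin(x)·sin(y)

so d/dx[F(x, y(x))] = ∂F/∂x + (∂F/∂y)·y' = 0. Rearranging,
  dy/dx = -(∂F/∂x)/(∂F/∂y) = -(cos(x)·cos(y))/(-sin(x)·sin(y)) = 1/(tan(x)·tan(y))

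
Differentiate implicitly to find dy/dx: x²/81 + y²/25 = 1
Take d/dx of both sides. Since y is implicitly a function of x, the chain rule attaches a y' = dy/dx factor whenever we differentiate through y.

Set F(x, y) = (left side) − (right side), so the curve is F = 0. Differentiating each term of F:
  d/dx[x^2/81] = 2x/81
  d/dx[y^2/25] = 2y·y'/25
  d/dx[-1] = 0

Collecting, the y'-free part is the partial derivative in x and the y' coefficient is the partial derivative in y:
  ∂F/∂x = 2x/81
  ∂F/∂y = 2y/25

so d/dx[F(x, y(x))] = ∂F/∂x + (∂F/∂y)·y' = 0. Rearranging,
  dy/dx = -(∂F/∂x)/(∂F/∂y) = -(2x/81)/(2y/25) = -25x/(81y)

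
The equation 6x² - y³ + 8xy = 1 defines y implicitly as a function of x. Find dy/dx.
Differentiate the relation implicitly: treat y = y(x) and apply the chain rule, so every y-derivative picks up a y' = dy/dx factor.

With everything moved to the left-hand side, differentiate term by term:
  d/dx[6x^2] = 12x
  d/dx[8xy] = 8x·y' + 8y
  d/dx[-y^3] = -3y^2·y'
  d/dx[-1] = 0

Separating the contributions that come from x directly and those that come through y:
  without y':      12x + 8y
  multiplying y':  8x - 3y^2

so (12x + 8y) + (8x - 3y^2)·y' = 0, and therefore
  dy/dx = -(12x + 8y)/(8x - 3y^2) = 4(-3x - 2y)/(8x - 3y^2)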